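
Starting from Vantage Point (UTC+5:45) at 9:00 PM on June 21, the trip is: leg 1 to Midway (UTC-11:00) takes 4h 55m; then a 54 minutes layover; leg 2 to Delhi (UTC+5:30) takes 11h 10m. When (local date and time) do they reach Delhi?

Convert departure to UTC: 9:00 PM − 5:45 = 3:15 PM UTC on Jun 21.
Add 4 hours and 55 minutes leg 1 → 8:10 PM UTC.
Add 54 minutes layover in Midway → 9:04 PM UTC.
Add 11 hours and 10 minutes leg 2 → 8:14 AM UTC (Jun 22).
Delhi is UTC+5:30, so local arrival = 8:14 AM + 5:30 = 1:44 PM on Jun 22.

1:44 PM on June 22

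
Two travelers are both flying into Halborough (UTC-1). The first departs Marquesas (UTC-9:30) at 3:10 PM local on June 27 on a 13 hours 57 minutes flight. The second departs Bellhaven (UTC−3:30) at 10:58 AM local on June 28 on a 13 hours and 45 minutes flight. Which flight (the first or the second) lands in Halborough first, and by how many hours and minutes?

Flight 1 in UTC: 3:10 PM + 9:30 = 12:40 AM on Jun 28.
+13 hours and 57 minutes → arrive 2:37 PM UTC on Jun 28.
Flight 2 in UTC: 10:58 AM + 3:30 = 2:28 PM on Jun 28.
+13 hours and 45 minutes → arrive 4:13 AM UTC on Jun 29.
Flight 1 lands earlier by 13 hours 36 minutes.

the first, by 13 hours 36 minutes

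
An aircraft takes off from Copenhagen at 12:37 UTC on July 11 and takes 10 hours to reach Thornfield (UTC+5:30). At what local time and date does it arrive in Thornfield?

04:07 on July 12

Departure is given in UTC: 12:37 on Jul 11.
Add 10 hours → 22:37 UTC.
Thornfield is UTC+5:30: 22:37 + 5:30 = 04:07 on Jul 12.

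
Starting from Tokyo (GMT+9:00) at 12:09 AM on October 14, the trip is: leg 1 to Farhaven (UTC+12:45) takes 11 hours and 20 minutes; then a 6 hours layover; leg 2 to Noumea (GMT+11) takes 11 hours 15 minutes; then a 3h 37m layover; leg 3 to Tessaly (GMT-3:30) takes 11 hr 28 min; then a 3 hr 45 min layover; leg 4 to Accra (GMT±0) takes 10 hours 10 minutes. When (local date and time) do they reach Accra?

12:44 AM on October 16

Convert departure to UTC: 12:09 AM − 9:00 = 3:09 PM UTC on Oct 13.
Add 11 hours 20 minutes leg 1 → 2:29 AM UTC (Oct 14).
Add 6 hours layover in Farhaven → 8:29 AM UTC.
Add 11 hours 15 minutes leg 2 → 7:44 PM UTC.
Add 3 hours 37 minutes layover in Noumea → 11:21 PM UTC.
Add 11 hours 28 minutes leg 3 → 10:49 AM UTC (Oct 15).
Add 3 hours 45 minutes layover in Tessaly → 2:34 PM UTC.
Add 10 hours 10 minutes leg 4 → 12:44 AM UTC (Oct 16).
Accra is UTC+0, so local arrival is the same: 12:44 AM on Oct 16.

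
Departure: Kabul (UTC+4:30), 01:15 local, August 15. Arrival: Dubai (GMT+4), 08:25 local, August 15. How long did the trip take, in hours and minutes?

7 hours 40 minutes

Departure in UTC: 01:15 − 4:30 = 20:45 on Aug 14.
Arrival in UTC: 08:25 − 4:00 = 04:25 on Aug 15.
Elapsed = 04:25 − 20:45 (+1 day) = 7 hours 40 minutes.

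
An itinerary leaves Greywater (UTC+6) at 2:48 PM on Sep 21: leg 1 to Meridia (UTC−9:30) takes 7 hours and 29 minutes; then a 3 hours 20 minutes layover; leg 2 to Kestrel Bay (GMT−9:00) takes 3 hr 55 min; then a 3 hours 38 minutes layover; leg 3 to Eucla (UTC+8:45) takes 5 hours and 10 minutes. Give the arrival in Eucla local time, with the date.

5:05 PM on September 22

Convert departure to UTC: 2:48 PM − 6:00 = 8:48 AM UTC on Sep 21.
Add 7 hours 29 minutes leg 1 → 4:17 PM UTC.
Add 3 hours 20 minutes layover in Meridia → 7:37 PM UTC.
Add 3 hours and 55 minutes leg 2 → 11:32 PM UTC.
Add 3 hours 38 minutes layover in Kestrel Bay → 3:10 AM UTC (Sep 22).
Add 5 hours and 10 minutes leg 3 → 8:20 AM UTC.
Eucla is UTC+8:45, so local arrival = 8:20 AM + 8:45 = 5:05 PM on Sep 22.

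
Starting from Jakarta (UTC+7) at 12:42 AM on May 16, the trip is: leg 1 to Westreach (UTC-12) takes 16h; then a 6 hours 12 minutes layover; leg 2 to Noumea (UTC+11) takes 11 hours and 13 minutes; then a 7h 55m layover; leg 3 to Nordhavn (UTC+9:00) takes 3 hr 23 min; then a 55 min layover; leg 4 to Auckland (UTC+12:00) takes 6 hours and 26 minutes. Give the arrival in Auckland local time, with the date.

9:46 AM on May 18

Convert departure to UTC: 12:42 AM − 7:00 = 5:42 PM UTC on May 15.
Add 16 hours leg 1 → 9:42 AM UTC (May 16).
Add 6 hours and 12 minutes layover in Westreach → 3:54 PM UTC.
Add 11 hours 13 minutes leg 2 → 3:07 AM UTC (May 17).
Add 7 hours 55 minutes layover in Noumea → 11:02 AM UTC.
Add 3 hours and 23 minutes leg 3 → 2:25 PM UTC.
Add 55 minutes layover in Nordhavn → 3:20 PM UTC.
Add 6 hours 26 minutes leg 4 → 9:46 PM UTC.
Auckland is UTC+12:00, so local arrival = 9:46 PM + 12:00 = 9:46 AM on May 18.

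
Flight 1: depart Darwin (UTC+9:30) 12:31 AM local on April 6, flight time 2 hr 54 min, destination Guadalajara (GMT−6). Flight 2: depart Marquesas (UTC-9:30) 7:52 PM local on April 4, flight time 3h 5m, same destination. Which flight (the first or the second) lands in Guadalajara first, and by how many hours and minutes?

Flight 1 in UTC: 12:31 AM − 9:30 = 3:01 PM on Apr 5.
+2 hours and 54 minutes → arrive 5:55 PM UTC on Apr 5.
Flight 2 in UTC: 7:52 PM + 9:30 = 5:22 AM on Apr 5.
+3 hours 5 minutes → arrive 8:27 AM UTC on Apr 5.
Flight 2 lands earlier by 9 hours 28 minutes.

the second, by 9 hours 28 minutes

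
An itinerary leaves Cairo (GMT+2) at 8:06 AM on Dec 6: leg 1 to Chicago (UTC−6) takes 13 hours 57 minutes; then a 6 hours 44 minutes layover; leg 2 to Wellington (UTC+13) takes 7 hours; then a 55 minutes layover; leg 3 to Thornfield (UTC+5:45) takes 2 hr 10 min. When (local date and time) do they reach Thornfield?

6:37 PM on December 7

Convert departure to UTC: 8:06 AM − 2:00 = 6:06 AM UTC on Dec 6.
Add 13 hours and 57 minutes leg 1 → 8:03 PM UTC.
Add 6 hours and 44 minutes layover in Chicago → 2:47 AM UTC (Dec 7).
Add 7 hours leg 2 → 9:47 AM UTC.
Add 55 minutes layover in Wellington → 10:42 AM UTC.
Add 2 hours and 10 minutes leg 3 → 12:52 PM UTC.
Thornfield is UTC+5:45, so local arrival = 12:52 PM + 5:45 = 6:37 PM on Dec 7.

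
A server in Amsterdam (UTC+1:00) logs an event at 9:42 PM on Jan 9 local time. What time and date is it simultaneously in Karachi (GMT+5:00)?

1:42 AM on Jan 10

In UTC: 9:42 PM − 1:00 = 8:42 PM on Jan 9.
Karachi is UTC+5:00: 8:42 PM + 5:00 = 1:42 AM on Jan 10.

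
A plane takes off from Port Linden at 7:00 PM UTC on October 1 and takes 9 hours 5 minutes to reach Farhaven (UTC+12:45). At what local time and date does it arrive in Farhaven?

Departure is given in UTC: 7:00 PM on Oct 1.
Add 9 hours and 5 minutes → 4:05 AM UTC (Oct 2).
Farhaven is UTC+12:45: 4:05 AM + 12:45 = 4:50 PM on Oct 2.

4:50 PM on October 2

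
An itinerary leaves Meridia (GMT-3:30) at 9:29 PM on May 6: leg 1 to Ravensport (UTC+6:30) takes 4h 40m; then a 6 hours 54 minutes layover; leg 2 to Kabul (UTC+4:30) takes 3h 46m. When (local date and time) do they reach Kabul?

Convert departure to UTC: 9:29 PM + 3:30 = 12:59 AM UTC on May 7.
Add 4 hours and 40 minutes leg 1 → 5:39 AM UTC.
Add 6 hours 54 minutes layover in Ravensport → 12:33 PM UTC.
Add 3 hours and 46 minutes leg 2 → 4:19 PM UTC.
Kabul is UTC+4:30, so local arrival = 4:19 PM + 4:30 = 8:49 PM on May 7.

8:49 PM on May 7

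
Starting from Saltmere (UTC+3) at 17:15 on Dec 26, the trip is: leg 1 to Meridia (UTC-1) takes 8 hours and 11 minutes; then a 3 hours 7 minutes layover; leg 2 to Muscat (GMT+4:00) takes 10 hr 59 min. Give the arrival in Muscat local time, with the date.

16:32 on Dec 27

Convert departure to UTC: 17:15 − 3:00 = 14:15 UTC on Dec 26.
Add 8 hours 11 minutes leg 1 → 22:26 UTC.
Add 3 hours 7 minutes layover in Meridia → 01:33 UTC (Dec 27).
Add 10 hours 59 minutes leg 2 → 12:32 UTC.
Muscat is UTC+4:00, so local arrival = 12:32 + 4:00 = 16:32 on Dec 27.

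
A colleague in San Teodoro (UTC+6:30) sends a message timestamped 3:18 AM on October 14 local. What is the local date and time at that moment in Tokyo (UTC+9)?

5:48 AM on October 14

In UTC: 3:18 AM − 6:30 = 8:48 PM on Oct 13.
Tokyo is UTC+9:00: 8:48 PM + 9:00 = 5:48 AM on Oct 14.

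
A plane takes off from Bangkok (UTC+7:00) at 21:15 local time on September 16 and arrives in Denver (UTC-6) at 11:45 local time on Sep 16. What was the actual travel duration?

3 hours 30 minutes

Denver is 13:00 behind Bangkok.
Clock-face elapsed time (ignoring zones) is −9 hours 30 minutes.
Actual elapsed = −9 hours 30 minutes + 13:00 = 3 hours 30 minutes.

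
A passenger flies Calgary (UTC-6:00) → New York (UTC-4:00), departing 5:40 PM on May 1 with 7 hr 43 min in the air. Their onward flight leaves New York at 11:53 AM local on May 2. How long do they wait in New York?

8 hours 30 minutes

Convert departure to UTC: 5:40 PM + 6:00 = 11:40 PM UTC on May 1.
Add 7 hours and 43 minutes flight time → 7:23 AM UTC (May 2).
New York is UTC−4:00, so local arrival = 7:23 AM − 4:00 = 3:23 AM on May 2.
Layover = 11:53 AM − 3:23 AM = 8 hours 30 minutes.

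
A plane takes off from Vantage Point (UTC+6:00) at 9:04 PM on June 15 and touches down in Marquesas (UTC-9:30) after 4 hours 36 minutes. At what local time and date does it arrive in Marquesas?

Convert departure to UTC: 9:04 PM − 6:00 = 3:04 PM UTC on Jun 15.
Add 4 hours and 36 minutes travel time → 7:40 PM UTC.
Marquesas is UTC−9:30, so local arrival = 7:40 PM − 9:30 = 10:10 AM on Jun 15.

10:10 AM on June 15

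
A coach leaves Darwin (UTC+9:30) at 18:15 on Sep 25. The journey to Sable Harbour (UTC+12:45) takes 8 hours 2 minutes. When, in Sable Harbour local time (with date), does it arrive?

Convert departure to UTC: 18:15 − 9:30 = 08:45 UTC on Sep 25.
Add 8 hours and 2 minutes travel time → 16:47 UTC.
Sable Harbour is UTC+12:45, so local arrival = 16:47 + 12:45 = 05:32 on Sep 26.

05:32 on September 26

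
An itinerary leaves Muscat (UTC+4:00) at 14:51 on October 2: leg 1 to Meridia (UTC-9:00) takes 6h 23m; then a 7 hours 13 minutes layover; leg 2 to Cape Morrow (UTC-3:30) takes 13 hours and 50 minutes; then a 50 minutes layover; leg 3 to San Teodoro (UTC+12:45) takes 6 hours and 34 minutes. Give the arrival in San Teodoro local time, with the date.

10:26 on Oct 4

Convert departure to UTC: 14:51 − 4:00 = 10:51 UTC on Oct 2.
Add 6 hours and 23 minutes leg 1 → 17:14 UTC.
Add 7 hours and 13 minutes layover in Meridia → 00:27 UTC (Oct 3).
Add 13 hours and 50 minutes leg 2 → 14:17 UTC.
Add 50 minutes layover in Cape Morrow → 15:07 UTC.
Add 6 hours 34 minutes leg 3 → 21:41 UTC.
San Teodoro is UTC+12:45, so local arrival = 21:41 + 12:45 = 10:26 on Oct 4.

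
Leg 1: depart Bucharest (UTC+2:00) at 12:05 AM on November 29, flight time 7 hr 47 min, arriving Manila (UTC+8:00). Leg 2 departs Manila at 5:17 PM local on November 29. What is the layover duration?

3 hours 25 minutes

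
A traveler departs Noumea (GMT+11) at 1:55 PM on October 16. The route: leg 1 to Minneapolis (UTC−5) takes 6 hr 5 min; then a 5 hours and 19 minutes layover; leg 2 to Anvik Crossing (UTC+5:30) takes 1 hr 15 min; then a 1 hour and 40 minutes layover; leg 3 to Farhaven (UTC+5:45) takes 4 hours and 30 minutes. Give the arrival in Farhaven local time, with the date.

3:29 AM on October 17

Convert departure to UTC: 1:55 PM − 11:00 = 2:55 AM UTC on Oct 16.
Add 6 hours 5 minutes leg 1 → 9:00 AM UTC.
Add 5 hours 19 minutes layover in Minneapolis → 2:19 PM UTC.
Add 1 hour 15 minutes leg 2 → 3:34 PM UTC.
Add 1 hour and 40 minutes layover in Anvik Crossing → 5:14 PM UTC.
Add 4 hours and 30 minutes leg 3 → 9:44 PM UTC.
Farhaven is UTC+5:45, so local arrival = 9:44 PM + 5:45 = 3:29 AM on Oct 17.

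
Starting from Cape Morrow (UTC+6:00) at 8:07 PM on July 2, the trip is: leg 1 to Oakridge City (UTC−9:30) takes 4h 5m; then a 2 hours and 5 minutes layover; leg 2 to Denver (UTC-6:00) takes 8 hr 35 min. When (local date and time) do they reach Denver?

10:52 PM on July 2

Convert departure to UTC: 8:07 PM − 6:00 = 2:07 PM UTC on Jul 2.
Add 4 hours and 5 minutes leg 1 → 6:12 PM UTC.
Add 2 hours 5 minutes layover in Oakridge City → 8:17 PM UTC.
Add 8 hours and 35 minutes leg 2 → 4:52 AM UTC (Jul 3).
Denver is UTC−6:00, so local arrival = 4:52 AM − 6:00 = 10:52 PM on Jul 2.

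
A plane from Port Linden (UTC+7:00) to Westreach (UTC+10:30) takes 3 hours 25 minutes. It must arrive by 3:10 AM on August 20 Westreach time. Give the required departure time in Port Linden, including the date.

8:15 PM on August 19

Target arrival in UTC: 3:10 AM − 10:30 = 4:40 PM on Aug 19.
Subtract 3 hours 25 minutes → departure 1:15 PM UTC on Aug 19.
Port Linden is UTC+7:00: 1:15 PM + 7:00 = 8:15 PM on Aug 19.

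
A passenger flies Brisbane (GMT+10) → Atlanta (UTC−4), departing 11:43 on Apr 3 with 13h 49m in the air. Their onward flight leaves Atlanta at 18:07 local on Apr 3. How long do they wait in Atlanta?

6 hours 35 minutes

Convert departure to UTC: 11:43 − 10:00 = 01:43 UTC on Apr 3.
Add 13 hours 49 minutes flight time → 15:32 UTC.
Atlanta is UTC−4:00, so local arrival = 15:32 − 4:00 = 11:32 on Apr 3.
Layover = 18:07 − 11:32 = 6 hours 35 minutes.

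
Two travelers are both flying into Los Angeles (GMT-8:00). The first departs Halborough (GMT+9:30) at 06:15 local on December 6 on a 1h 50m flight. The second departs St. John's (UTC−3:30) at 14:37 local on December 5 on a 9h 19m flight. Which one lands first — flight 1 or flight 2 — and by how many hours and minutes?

Flight 1 in UTC: 06:15 − 9:30 = 20:45 on Dec 5.
+1 hour and 50 minutes → arrive 22:35 UTC on Dec 5.
Flight 2 in UTC: 14:37 + 3:30 = 18:07 on Dec 5.
+9 hours 19 minutes → arrive 03:26 UTC on Dec 6.
Flight 1 lands earlier by 4 hours 51 minutes.

the first, by 4 hours 51 minutes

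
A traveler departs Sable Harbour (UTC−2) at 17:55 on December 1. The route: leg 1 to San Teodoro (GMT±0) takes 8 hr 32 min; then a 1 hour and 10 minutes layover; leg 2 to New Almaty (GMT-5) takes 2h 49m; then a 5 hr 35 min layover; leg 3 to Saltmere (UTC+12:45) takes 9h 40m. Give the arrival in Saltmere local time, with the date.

12:26 on December 3

Convert departure to UTC: 17:55 + 2:00 = 19:55 UTC on Dec 1.
Add 8 hours 32 minutes leg 1 → 04:27 UTC (Dec 2).
Add 1 hour and 10 minutes layover in San Teodoro → 05:37 UTC.
Add 2 hours 49 minutes leg 2 → 08:26 UTC.
Add 5 hours 35 minutes layover in New Almaty → 14:01 UTC.
Add 9 hours and 40 minutes leg 3 → 23:41 UTC.
Saltmere is UTC+12:45, so local arrival = 23:41 + 12:45 = 12:26 on Dec 3.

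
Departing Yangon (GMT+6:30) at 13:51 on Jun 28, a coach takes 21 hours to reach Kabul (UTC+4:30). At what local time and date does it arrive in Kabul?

08:51 on June 29

Convert departure to UTC: 13:51 − 6:30 = 07:21 UTC on Jun 28.
Add 21 hours travel time → 04:21 UTC (Jun 29).
Kabul is UTC+4:30, so local arrival = 04:21 + 4:30 = 08:51 on Jun 29.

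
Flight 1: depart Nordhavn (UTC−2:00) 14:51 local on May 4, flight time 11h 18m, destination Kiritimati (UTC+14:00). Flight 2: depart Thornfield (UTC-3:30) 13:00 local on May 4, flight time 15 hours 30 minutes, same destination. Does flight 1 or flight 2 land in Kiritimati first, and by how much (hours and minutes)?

the first, by 3 hours 51 minutes

Flight 1 in UTC: 14:51 + 2:00 = 16:51 on May 4.
+11 hours and 18 minutes → arrive 04:09 UTC on May 5.
Flight 2 in UTC: 13:00 + 3:30 = 16:30 on May 4.
+15 hours 30 minutes → arrive 08:00 UTC on May 5.
Flight 1 lands earlier by 3 hours 51 minutes.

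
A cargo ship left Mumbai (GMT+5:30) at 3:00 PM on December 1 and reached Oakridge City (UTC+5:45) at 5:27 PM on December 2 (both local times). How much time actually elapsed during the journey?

Departure in UTC: 3:00 PM − 5:30 = 9:30 AM on Dec 1.
Arrival in UTC: 5:27 PM − 5:45 = 11:42 AM on Dec 2.
Elapsed = 11:42 AM − 9:30 AM (+1 day) = 26 hours 12 minutes.

26 hours 12 minutes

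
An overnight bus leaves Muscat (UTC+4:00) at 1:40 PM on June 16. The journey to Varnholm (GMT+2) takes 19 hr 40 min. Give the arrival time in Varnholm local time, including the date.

7:20 AM on June 17

Convert departure to UTC: 1:40 PM − 4:00 = 9:40 AM UTC on Jun 16.
Add 19 hours and 40 minutes travel time → 5:20 AM UTC (Jun 17).
Varnholm is UTC+2:00, so local arrival = 5:20 AM + 2:00 = 7:20 AM on Jun 17.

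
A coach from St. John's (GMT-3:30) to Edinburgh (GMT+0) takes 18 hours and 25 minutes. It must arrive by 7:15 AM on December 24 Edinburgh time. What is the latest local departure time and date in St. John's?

Target arrival is already UTC: 7:15 AM on Dec 24.
Subtract 18 hours and 25 minutes → departure 12:50 PM UTC on Dec 23.
St. John's is UTC−3:30: 12:50 PM − 3:30 = 9:20 AM on Dec 23.

9:20 AM on Dec 23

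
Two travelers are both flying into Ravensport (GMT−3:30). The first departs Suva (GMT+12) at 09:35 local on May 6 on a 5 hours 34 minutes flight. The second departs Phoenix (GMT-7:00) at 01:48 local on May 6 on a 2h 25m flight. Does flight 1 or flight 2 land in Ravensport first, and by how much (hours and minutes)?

Flight 1 in UTC: 09:35 − 12:00 = 21:35 on May 5.
+5 hours and 34 minutes → arrive 03:09 UTC on May 6.
Flight 2 in UTC: 01:48 + 7:00 = 08:48 on May 6.
+2 hours 25 minutes → arrive 11:13 UTC on May 6.
Flight 1 lands earlier by 8 hours 4 minutes.

the first, by 8 hours 4 minutes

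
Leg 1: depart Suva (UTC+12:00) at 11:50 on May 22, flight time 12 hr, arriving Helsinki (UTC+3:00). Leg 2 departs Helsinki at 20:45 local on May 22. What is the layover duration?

Convert departure to UTC: 11:50 − 12:00 = 23:50 UTC on May 21.
Add 12 hours flight time → 11:50 UTC (May 22).
Helsinki is UTC+3:00, so local arrival = 11:50 + 3:00 = 14:50 on May 22.
Layover = 20:45 − 14:50 = 5 hours 55 minutes.

5 hours 55 minutes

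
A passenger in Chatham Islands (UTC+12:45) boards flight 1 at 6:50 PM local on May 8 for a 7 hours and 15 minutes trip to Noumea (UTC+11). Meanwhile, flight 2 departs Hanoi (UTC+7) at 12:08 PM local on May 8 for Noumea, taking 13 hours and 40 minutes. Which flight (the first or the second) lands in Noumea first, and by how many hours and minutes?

the first, by 5 hours 28 minutes

Flight 1 in UTC: 6:50 PM − 12:45 = 6:05 AM on May 8.
+7 hours 15 minutes → arrive 1:20 PM UTC on May 8.
Flight 2 in UTC: 12:08 PM − 7:00 = 5:08 AM on May 8.
+13 hours and 40 minutes → arrive 6:48 PM UTC on May 8.
Flight 1 lands earlier by 5 hours 28 minutes.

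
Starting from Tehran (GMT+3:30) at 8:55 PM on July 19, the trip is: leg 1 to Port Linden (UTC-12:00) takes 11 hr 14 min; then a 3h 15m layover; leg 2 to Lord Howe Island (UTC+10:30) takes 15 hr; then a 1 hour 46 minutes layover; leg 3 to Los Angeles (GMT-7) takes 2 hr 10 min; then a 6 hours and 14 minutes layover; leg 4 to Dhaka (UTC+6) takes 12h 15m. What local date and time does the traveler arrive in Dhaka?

Convert departure to UTC: 8:55 PM − 3:30 = 5:25 PM UTC on Jul 19.
Add 11 hours 14 minutes leg 1 → 4:39 AM UTC (Jul 20).
Add 3 hours 15 minutes layover in Port Linden → 7:54 AM UTC.
Add 15 hours leg 2 → 10:54 PM UTC.
Add 1 hour 46 minutes layover in Lord Howe Island → 12:40 AM UTC (Jul 21).
Add 2 hours and 10 minutes leg 3 → 2:50 AM UTC.
Add 6 hours 14 minutes layover in Los Angeles → 9:04 AM UTC.
Add 12 hours and 15 minutes leg 4 → 9:19 PM UTC.
Dhaka is UTC+6:00, so local arrival = 9:19 PM + 6:00 = 3:19 AM on Jul 22.

3:19 AM on July 22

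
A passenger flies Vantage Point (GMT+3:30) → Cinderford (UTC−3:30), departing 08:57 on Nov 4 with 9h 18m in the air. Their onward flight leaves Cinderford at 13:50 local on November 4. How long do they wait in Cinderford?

2 hours 35 minutes

Convert departure to UTC: 08:57 − 3:30 = 05:27 UTC on Nov 4.
Add 9 hours and 18 minutes flight time → 14:45 UTC.
Cinderford is UTC−3:30, so local arrival = 14:45 − 3:30 = 11:15 on Nov 4.
Layover = 13:50 − 11:15 = 2 hours 35 minutes.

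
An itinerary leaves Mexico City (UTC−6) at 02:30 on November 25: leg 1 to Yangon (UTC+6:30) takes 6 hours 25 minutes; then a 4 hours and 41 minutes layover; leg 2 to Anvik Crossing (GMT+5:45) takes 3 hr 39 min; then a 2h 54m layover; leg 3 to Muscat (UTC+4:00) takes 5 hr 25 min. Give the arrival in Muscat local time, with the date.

Convert departure to UTC: 02:30 + 6:00 = 08:30 UTC on Nov 25.
Add 6 hours and 25 minutes leg 1 → 14:55 UTC.
Add 4 hours and 41 minutes layover in Yangon → 19:36 UTC.
Add 3 hours 39 minutes leg 2 → 23:15 UTC.
Add 2 hours 54 minutes layover in Anvik Crossing → 02:09 UTC (Nov 26).
Add 5 hours and 25 minutes leg 3 → 07:34 UTC.
Muscat is UTC+4:00, so local arrival = 07:34 + 4:00 = 11:34 on Nov 26.

11:34 on November 26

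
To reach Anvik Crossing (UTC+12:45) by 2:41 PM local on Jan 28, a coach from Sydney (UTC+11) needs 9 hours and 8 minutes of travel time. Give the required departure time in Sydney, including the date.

Target arrival in UTC: 2:41 PM − 12:45 = 1:56 AM on Jan 28.
Subtract 9 hours and 8 minutes → departure 4:48 PM UTC on Jan 27.
Sydney is UTC+11:00: 4:48 PM + 11:00 = 3:48 AM on Jan 28.

3:48 AM on January 28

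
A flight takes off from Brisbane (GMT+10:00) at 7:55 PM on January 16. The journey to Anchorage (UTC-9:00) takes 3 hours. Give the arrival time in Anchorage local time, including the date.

Convert departure to UTC: 7:55 PM − 10:00 = 9:55 AM UTC on Jan 16.
Add 3 hours travel time → 12:55 PM UTC.
Anchorage is UTC−9:00, so local arrival = 12:55 PM − 9:00 = 3:55 AM on Jan 16.

3:55 AM on Jan 16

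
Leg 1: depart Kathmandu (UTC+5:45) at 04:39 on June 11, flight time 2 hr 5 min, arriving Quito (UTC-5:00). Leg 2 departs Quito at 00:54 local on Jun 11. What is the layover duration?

4 hours 55 minutes

Convert departure to UTC: 04:39 − 5:45 = 22:54 UTC on Jun 10.
Add 2 hours and 5 minutes flight time → 00:59 UTC (Jun 11).
Quito is UTC−5:00, so local arrival = 00:59 − 5:00 = 19:59 on Jun 10.
Layover = 00:54 − 19:59 (+1 day) = 4 hours 55 minutes.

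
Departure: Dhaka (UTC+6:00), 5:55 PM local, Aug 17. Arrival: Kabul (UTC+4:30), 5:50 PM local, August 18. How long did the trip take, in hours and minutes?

25 hours 25 minutes

Departure in UTC: 5:55 PM − 6:00 = 11:55 AM on Aug 17.
Arrival in UTC: 5:50 PM − 4:30 = 1:20 PM on Aug 18.
Elapsed = 1:20 PM − 11:55 AM (+1 day) = 25 hours 25 minutes.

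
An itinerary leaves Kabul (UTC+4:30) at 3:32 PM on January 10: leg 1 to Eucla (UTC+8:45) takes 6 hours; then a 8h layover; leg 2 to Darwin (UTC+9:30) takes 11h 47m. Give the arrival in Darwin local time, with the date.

10:19 PM on Jan 11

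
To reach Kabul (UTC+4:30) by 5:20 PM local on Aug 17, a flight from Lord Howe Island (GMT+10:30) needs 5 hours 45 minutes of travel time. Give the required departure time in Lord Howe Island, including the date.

Target arrival in UTC: 5:20 PM − 4:30 = 12:50 PM on Aug 17.
Subtract 5 hours 45 minutes → departure 7:05 AM UTC on Aug 17.
Lord Howe Island is UTC+10:30: 7:05 AM + 10:30 = 5:35 PM on Aug 17.

5:35 PM on August 17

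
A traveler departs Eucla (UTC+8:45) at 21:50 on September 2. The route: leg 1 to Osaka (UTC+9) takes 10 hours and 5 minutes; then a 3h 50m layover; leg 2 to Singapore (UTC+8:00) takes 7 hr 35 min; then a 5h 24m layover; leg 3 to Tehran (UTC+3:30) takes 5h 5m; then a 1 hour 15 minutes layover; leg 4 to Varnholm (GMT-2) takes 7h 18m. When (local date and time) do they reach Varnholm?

Convert departure to UTC: 21:50 − 8:45 = 13:05 UTC on Sep 2.
Add 10 hours and 5 minutes leg 1 → 23:10 UTC.
Add 3 hours and 50 minutes layover in Osaka → 03:00 UTC (Sep 3).
Add 7 hours 35 minutes leg 2 → 10:35 UTC.
Add 5 hours and 24 minutes layover in Singapore → 15:59 UTC.
Add 5 hours and 5 minutes leg 3 → 21:04 UTC.
Add 1 hour 15 minutes layover in Tehran → 22:19 UTC.
Add 7 hours and 18 minutes leg 4 → 05:37 UTC (Sep 4).
Varnholm is UTC−2:00, so local arrival = 05:37 − 2:00 = 03:37 on Sep 4.

03:37 on September 4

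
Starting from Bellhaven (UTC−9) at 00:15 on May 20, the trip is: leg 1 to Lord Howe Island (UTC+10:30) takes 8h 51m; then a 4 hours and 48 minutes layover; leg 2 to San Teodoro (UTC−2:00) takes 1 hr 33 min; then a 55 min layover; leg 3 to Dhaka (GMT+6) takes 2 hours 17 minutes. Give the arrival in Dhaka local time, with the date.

09:39 on May 21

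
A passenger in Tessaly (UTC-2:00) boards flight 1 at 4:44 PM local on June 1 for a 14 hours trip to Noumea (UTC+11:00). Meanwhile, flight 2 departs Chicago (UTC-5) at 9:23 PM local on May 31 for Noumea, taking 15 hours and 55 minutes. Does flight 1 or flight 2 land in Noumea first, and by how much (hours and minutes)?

Flight 1 in UTC: 4:44 PM + 2:00 = 6:44 PM on Jun 1.
+14 hours → arrive 8:44 AM UTC on Jun 2.
Flight 2 in UTC: 9:23 PM + 5:00 = 2:23 AM on Jun 1.
+15 hours and 55 minutes → arrive 6:18 PM UTC on Jun 1.
Flight 2 lands earlier by 14 hours 26 minutes.

the second, by 14 hours 26 minutes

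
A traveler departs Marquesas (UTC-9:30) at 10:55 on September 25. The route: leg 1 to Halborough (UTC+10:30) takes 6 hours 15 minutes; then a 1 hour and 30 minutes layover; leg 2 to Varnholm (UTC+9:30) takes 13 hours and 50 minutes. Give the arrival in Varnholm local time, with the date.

Convert departure to UTC: 10:55 + 9:30 = 20:25 UTC on Sep 25.
Add 6 hours 15 minutes leg 1 → 02:40 UTC (Sep 26).
Add 1 hour 30 minutes layover in Halborough → 04:10 UTC.
Add 13 hours 50 minutes leg 2 → 18:00 UTC.
Varnholm is UTC+9:30, so local arrival = 18:00 + 9:30 = 03:30 on Sep 27.

03:30 on September 27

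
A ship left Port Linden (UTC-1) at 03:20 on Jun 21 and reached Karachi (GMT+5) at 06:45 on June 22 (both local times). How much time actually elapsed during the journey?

21 hours 25 minutes

Departure in UTC: 03:20 + 1:00 = 04:20 on Jun 21.
Arrival in UTC: 06:45 − 5:00 = 01:45 on Jun 22.
Elapsed = 01:45 − 04:20 (+1 day) = 21 hours 25 minutes.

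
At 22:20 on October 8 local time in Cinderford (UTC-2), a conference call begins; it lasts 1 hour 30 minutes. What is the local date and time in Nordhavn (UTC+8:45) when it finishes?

10:35 on Oct 9

Convert start to UTC: 22:20 + 2:00 = 00:20 UTC on Oct 9.
Add 1 hour 30 minutes duration → 01:50 UTC.
Nordhavn is UTC+8:45, so local end time = 01:50 + 8:45 = 10:35 on Oct 9.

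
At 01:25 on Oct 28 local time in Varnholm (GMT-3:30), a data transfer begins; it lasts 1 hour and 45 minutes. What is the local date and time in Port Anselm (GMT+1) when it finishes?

Port Anselm is 4:30 ahead of Varnholm.
After 1 hour and 45 minutes it is 03:10 in Varnholm.
Shift by the zone difference: 03:10 + 4:30 = 07:40 on Oct 28 in Port Anselm.

07:40 on October 28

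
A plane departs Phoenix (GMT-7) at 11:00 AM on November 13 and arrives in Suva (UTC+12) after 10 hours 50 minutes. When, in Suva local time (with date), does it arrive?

Convert departure to UTC: 11:00 AM + 7:00 = 6:00 PM UTC on Nov 13.
Add 10 hours 50 minutes travel time → 4:50 AM UTC (Nov 14).
Suva is UTC+12:00, so local arrival = 4:50 AM + 12:00 = 4:50 PM on Nov 14.

4:50 PM on November 14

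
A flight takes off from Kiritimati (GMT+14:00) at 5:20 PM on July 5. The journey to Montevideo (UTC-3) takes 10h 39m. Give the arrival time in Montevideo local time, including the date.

10:59 AM on July 5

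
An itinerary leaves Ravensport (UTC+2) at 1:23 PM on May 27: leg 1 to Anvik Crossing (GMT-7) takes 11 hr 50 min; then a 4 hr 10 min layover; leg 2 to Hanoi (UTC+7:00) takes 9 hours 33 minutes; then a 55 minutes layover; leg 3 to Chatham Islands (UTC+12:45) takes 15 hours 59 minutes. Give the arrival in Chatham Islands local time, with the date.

6:35 PM on May 29

Convert departure to UTC: 1:23 PM − 2:00 = 11:23 AM UTC on May 27.
Add 11 hours 50 minutes leg 1 → 11:13 PM UTC.
Add 4 hours and 10 minutes layover in Anvik Crossing → 3:23 AM UTC (May 28).
Add 9 hours 33 minutes leg 2 → 12:56 PM UTC.
Add 55 minutes layover in Hanoi → 1:51 PM UTC.
Add 15 hours 59 minutes leg 3 → 5:50 AM UTC (May 29).
Chatham Islands is UTC+12:45, so local arrival = 5:50 AM + 12:45 = 6:35 PM on May 29.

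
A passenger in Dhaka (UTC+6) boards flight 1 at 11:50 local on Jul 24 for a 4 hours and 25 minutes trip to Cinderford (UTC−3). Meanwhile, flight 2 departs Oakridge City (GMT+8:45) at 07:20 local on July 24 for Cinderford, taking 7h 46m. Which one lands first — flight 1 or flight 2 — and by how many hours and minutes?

the second, by 3 hours 54 minutes

Flight 1 in UTC: 11:50 − 6:00 = 05:50 on Jul 24.
+4 hours 25 minutes → arrive 10:15 UTC on Jul 24.
Flight 2 in UTC: 07:20 − 8:45 = 22:35 on Jul 23.
+7 hours and 46 minutes → arrive 06:21 UTC on Jul 24.
Flight 2 lands earlier by 3 hours 54 minutes.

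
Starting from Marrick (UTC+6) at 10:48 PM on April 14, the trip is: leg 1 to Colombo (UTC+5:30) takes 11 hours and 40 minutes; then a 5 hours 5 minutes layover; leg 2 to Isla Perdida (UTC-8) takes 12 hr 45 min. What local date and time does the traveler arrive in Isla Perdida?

2:18 PM on April 15

Convert departure to UTC: 10:48 PM − 6:00 = 4:48 PM UTC on Apr 14.
Add 11 hours and 40 minutes leg 1 → 4:28 AM UTC (Apr 15).
Add 5 hours 5 minutes layover in Colombo → 9:33 AM UTC.
Add 12 hours and 45 minutes leg 2 → 10:18 PM UTC.
Isla Perdida is UTC−8:00, so local arrival = 10:18 PM − 8:00 = 2:18 PM on Apr 15.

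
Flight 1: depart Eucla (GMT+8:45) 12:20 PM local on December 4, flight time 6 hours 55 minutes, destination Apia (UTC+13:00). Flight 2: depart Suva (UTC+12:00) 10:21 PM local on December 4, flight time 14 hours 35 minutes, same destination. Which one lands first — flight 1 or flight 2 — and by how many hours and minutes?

the first, by 14 hours 26 minutes

Flight 1 in UTC: 12:20 PM − 8:45 = 3:35 AM on Dec 4.
+6 hours and 55 minutes → arrive 10:30 AM UTC on Dec 4.
Flight 2 in UTC: 10:21 PM − 12:00 = 10:21 AM on Dec 4.
+14 hours and 35 minutes → arrive 12:56 AM UTC on Dec 5.
Flight 1 lands earlier by 14 hours 26 minutes.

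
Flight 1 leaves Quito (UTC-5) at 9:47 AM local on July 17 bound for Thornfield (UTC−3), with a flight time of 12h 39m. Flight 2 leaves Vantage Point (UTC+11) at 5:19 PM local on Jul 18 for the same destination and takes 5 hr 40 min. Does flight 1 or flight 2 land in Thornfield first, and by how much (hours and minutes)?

the first, by 8 hours 33 minutes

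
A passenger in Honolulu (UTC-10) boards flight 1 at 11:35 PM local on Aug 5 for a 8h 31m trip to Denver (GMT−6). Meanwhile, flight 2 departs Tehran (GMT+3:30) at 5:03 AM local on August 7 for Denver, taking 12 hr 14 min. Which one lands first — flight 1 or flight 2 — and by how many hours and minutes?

the first, by 19 hours 41 minutes

Flight 1 in UTC: 11:35 PM + 10:00 = 9:35 AM on Aug 6.
+8 hours 31 minutes → arrive 6:06 PM UTC on Aug 6.
Flight 2 in UTC: 5:03 AM − 3:30 = 1:33 AM on Aug 7.
+12 hours 14 minutes → arrive 1:47 PM UTC on Aug 7.
Flight 1 lands earlier by 19 hours 41 minutes.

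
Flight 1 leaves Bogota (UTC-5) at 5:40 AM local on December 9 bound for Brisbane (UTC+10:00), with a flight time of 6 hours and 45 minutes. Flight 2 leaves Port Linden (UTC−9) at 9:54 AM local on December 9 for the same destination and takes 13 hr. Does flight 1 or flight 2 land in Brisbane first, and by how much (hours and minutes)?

Flight 1 in UTC: 5:40 AM + 5:00 = 10:40 AM on Dec 9.
+6 hours 45 minutes → arrive 5:25 PM UTC on Dec 9.
Flight 2 in UTC: 9:54 AM + 9:00 = 6:54 PM on Dec 9.
+13 hours → arrive 7:54 AM UTC on Dec 10.
Flight 1 lands earlier by 14 hours 29 minutes.

the first, by 14 hours 29 minutes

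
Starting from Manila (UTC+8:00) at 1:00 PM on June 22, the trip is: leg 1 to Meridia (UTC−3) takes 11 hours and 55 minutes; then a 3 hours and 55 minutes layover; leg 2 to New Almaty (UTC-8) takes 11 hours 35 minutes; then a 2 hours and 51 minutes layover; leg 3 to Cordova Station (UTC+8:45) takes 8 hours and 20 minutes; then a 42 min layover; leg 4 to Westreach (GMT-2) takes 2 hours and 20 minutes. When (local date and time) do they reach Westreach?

Convert departure to UTC: 1:00 PM − 8:00 = 5:00 AM UTC on Jun 22.
Add 11 hours and 55 minutes leg 1 → 4:55 PM UTC.
Add 3 hours and 55 minutes layover in Meridia → 8:50 PM UTC.
Add 11 hours and 35 minutes leg 2 → 8:25 AM UTC (Jun 23).
Add 2 hours and 51 minutes layover in New Almaty → 11:16 AM UTC.
Add 8 hours and 20 minutes leg 3 → 7:36 PM UTC.
Add 42 minutes layover in Cordova Station → 8:18 PM UTC.
Add 2 hours 20 minutes leg 4 → 10:38 PM UTC.
Westreach is UTC−2:00, so local arrival = 10:38 PM − 2:00 = 8:38 PM on Jun 23.

8:38 PM on June 23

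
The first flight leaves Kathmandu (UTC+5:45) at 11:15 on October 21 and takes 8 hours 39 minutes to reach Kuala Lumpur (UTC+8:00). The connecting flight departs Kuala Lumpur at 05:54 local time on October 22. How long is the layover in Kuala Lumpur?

Convert departure to UTC: 11:15 − 5:45 = 05:30 UTC on Oct 21.
Add 8 hours and 39 minutes flight time → 14:09 UTC.
Kuala Lumpur is UTC+8:00, so local arrival = 14:09 + 8:00 = 22:09 on Oct 21.
Layover = 05:54 − 22:09 (+1 day) = 7 hours 45 minutes.

7 hours 45 minutes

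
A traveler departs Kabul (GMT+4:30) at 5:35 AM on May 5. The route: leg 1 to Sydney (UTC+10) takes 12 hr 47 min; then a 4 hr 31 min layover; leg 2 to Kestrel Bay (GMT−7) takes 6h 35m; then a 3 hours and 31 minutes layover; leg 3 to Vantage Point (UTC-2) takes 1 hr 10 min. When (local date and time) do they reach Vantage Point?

Convert departure to UTC: 5:35 AM − 4:30 = 1:05 AM UTC on May 5.
Add 12 hours and 47 minutes leg 1 → 1:52 PM UTC.
Add 4 hours 31 minutes layover in Sydney → 6:23 PM UTC.
Add 6 hours and 35 minutes leg 2 → 12:58 AM UTC (May 6).
Add 3 hours and 31 minutes layover in Kestrel Bay → 4:29 AM UTC.
Add 1 hour and 10 minutes leg 3 → 5:39 AM UTC.
Vantage Point is UTC−2:00, so local arrival = 5:39 AM − 2:00 = 3:39 AM on May 6.

3:39 AM on May 6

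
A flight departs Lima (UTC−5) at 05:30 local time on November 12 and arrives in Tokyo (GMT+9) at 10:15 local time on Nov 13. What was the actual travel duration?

Departure in UTC: 05:30 + 5:00 = 10:30 on Nov 12.
Arrival in UTC: 10:15 − 9:00 = 01:15 on Nov 13.
Elapsed = 01:15 − 10:30 (+1 day) = 14 hours 45 minutes.

14 hours 45 minutes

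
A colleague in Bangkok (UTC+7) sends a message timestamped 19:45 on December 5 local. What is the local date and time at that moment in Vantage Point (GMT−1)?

Vantage Point is 8:00 behind Bangkok.
Shift by the zone difference: 19:45 − 8:00 = 11:45 on Dec 5 in Vantage Point.

11:45 on Dec 5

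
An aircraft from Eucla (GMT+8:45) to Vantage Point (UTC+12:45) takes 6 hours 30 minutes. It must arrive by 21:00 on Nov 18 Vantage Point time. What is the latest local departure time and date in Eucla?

10:30 on November 18

Target arrival in UTC: 21:00 − 12:45 = 08:15 on Nov 18.
Subtract 6 hours 30 minutes → departure 01:45 UTC on Nov 18.
Eucla is UTC+8:45: 01:45 + 8:45 = 10:30 on Nov 18.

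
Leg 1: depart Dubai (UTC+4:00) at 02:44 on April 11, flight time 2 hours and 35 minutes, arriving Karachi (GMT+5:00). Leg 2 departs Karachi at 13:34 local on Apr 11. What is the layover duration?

Convert departure to UTC: 02:44 − 4:00 = 22:44 UTC on Apr 10.
Add 2 hours 35 minutes flight time → 01:19 UTC (Apr 11).
Karachi is UTC+5:00, so local arrival = 01:19 + 5:00 = 06:19 on Apr 11.
Layover = 13:34 − 06:19 = 7 hours 15 minutes.

7 hours 15 minutes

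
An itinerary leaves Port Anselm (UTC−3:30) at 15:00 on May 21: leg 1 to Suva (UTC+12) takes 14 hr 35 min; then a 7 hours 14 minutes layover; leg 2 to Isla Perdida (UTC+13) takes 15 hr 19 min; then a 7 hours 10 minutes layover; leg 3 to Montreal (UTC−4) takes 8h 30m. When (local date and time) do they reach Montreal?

Convert departure to UTC: 15:00 + 3:30 = 18:30 UTC on May 21.
Add 14 hours 35 minutes leg 1 → 09:05 UTC (May 22).
Add 7 hours 14 minutes layover in Suva → 16:19 UTC.
Add 15 hours 19 minutes leg 2 → 07:38 UTC (May 23).
Add 7 hours and 10 minutes layover in Isla Perdida → 14:48 UTC.
Add 8 hours and 30 minutes leg 3 → 23:18 UTC.
Montreal is UTC−4:00, so local arrival = 23:18 − 4:00 = 19:18 on May 23.

19:18 on May 23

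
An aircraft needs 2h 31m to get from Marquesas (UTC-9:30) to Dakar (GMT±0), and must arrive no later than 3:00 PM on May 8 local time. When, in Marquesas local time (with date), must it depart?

2:59 AM on May 8

Target arrival is already UTC: 3:00 PM on May 8.
Subtract 2 hours and 31 minutes → departure 12:29 PM UTC on May 8.
Marquesas is UTC−9:30: 12:29 PM − 9:30 = 2:59 AM on May 8.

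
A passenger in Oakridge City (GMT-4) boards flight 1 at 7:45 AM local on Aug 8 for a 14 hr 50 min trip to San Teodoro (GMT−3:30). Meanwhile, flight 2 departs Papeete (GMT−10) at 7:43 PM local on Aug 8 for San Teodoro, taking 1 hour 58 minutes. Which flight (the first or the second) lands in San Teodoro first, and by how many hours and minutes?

the first, by 5 hours 6 minutes

Flight 1 in UTC: 7:45 AM + 4:00 = 11:45 AM on Aug 8.
+14 hours and 50 minutes → arrive 2:35 AM UTC on Aug 9.
Flight 2 in UTC: 7:43 PM + 10:00 = 5:43 AM on Aug 9.
+1 hour 58 minutes → arrive 7:41 AM UTC on Aug 9.
Flight 1 lands earlier by 5 hours 6 minutes.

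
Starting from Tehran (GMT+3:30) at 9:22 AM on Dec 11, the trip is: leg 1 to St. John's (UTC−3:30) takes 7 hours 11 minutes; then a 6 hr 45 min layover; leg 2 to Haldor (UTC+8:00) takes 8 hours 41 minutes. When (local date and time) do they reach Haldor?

12:29 PM on December 12

Convert departure to UTC: 9:22 AM − 3:30 = 5:52 AM UTC on Dec 11.
Add 7 hours and 11 minutes leg 1 → 1:03 PM UTC.
Add 6 hours 45 minutes layover in St. John's → 7:48 PM UTC.
Add 8 hours 41 minutes leg 2 → 4:29 AM UTC (Dec 12).
Haldor is UTC+8:00, so local arrival = 4:29 AM + 8:00 = 12:29 PM on Dec 12.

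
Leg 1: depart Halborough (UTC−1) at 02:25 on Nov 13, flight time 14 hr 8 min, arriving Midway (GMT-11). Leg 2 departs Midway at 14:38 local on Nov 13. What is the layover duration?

Convert departure to UTC: 02:25 + 1:00 = 03:25 UTC on Nov 13.
Add 14 hours and 8 minutes flight time → 17:33 UTC.
Midway is UTC−11:00, so local arrival = 17:33 − 11:00 = 06:33 on Nov 13.
Layover = 14:38 − 06:33 = 8 hours 5 minutes.

8 hours 5 minutes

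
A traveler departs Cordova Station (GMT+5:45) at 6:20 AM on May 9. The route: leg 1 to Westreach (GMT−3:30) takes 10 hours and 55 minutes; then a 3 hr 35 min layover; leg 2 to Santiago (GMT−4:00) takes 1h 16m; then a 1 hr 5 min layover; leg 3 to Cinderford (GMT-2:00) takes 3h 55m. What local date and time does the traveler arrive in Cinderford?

7:21 PM on May 9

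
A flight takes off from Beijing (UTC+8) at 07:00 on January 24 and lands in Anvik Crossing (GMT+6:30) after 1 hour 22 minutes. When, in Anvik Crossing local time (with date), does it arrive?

Convert departure to UTC: 07:00 − 8:00 = 23:00 UTC on Jan 23.
Add 1 hour and 22 minutes travel time → 00:22 UTC (Jan 24).
Anvik Crossing is UTC+6:30, so local arrival = 00:22 + 6:30 = 06:52 on Jan 24.

06:52 on Jan 24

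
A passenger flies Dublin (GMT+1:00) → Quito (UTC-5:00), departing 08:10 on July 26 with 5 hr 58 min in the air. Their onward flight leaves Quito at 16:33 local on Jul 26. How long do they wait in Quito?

8 hours 25 minutes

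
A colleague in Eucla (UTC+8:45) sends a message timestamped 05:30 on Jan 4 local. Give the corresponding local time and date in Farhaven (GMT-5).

15:45 on Jan 3

Farhaven is 13:45 behind Eucla.
Shift by the zone difference: 05:30 − 13:45 = 15:45 on Jan 3 in Farhaven.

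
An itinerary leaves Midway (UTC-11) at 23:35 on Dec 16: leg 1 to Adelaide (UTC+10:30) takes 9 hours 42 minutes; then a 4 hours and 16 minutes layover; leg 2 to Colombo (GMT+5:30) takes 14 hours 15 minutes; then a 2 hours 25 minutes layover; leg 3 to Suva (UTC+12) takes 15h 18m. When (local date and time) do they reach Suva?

Convert departure to UTC: 23:35 + 11:00 = 10:35 UTC on Dec 17.
Add 9 hours and 42 minutes leg 1 → 20:17 UTC.
Add 4 hours 16 minutes layover in Adelaide → 00:33 UTC (Dec 18).
Add 14 hours and 15 minutes leg 2 → 14:48 UTC.
Add 2 hours and 25 minutes layover in Colombo → 17:13 UTC.
Add 15 hours and 18 minutes leg 3 → 08:31 UTC (Dec 19).
Suva is UTC+12:00, so local arrival = 08:31 + 12:00 = 20:31 on Dec 19.

20:31 on Dec 19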